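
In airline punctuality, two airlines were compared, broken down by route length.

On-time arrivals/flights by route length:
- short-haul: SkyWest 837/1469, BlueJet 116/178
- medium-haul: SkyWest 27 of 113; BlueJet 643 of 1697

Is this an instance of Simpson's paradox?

Yes

Short-haul: SkyWest 837/1469 = 57.0%, BlueJet 116/178 = 65.2% → BlueJet
Medium-haul: SkyWest 27/113 = 23.9%, BlueJet 643/1697 = 37.9% → BlueJet
Overall: SkyWest 864/1582 = 54.6%, BlueJet 759/1875 = 40.5% → SkyWest
BlueJet wins each route group but SkyWest wins overall — the comparison reverses. BlueJet's flights skew toward medium-haul, which has a lower base rate.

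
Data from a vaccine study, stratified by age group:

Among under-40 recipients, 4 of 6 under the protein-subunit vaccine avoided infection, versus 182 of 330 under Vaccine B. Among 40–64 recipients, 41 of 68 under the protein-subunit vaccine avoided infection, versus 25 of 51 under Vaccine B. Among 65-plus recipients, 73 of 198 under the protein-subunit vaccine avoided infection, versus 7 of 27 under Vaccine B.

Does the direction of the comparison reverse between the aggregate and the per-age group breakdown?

Yes

Under-40: the protein-subunit vaccine 4/6 = 66.7%, Vaccine B 182/330 = 55.2% → the protein-subunit vaccine
40–64: the protein-subunit vaccine 41/68 = 60.3%, Vaccine B 25/51 = 49.0% → the protein-subunit vaccine
65-plus: the protein-subunit vaccine 73/198 = 36.9%, Vaccine B 7/27 = 25.9% → the protein-subunit vaccine
Overall: the protein-subunit vaccine 118/272 = 43.4%, Vaccine B 214/408 = 52.5% → Vaccine B
The protein-subunit vaccine wins each age group but Vaccine B wins overall — the comparison reverses. The protein-subunit vaccine's recipients skew toward 65-plus, which has a lower base rate.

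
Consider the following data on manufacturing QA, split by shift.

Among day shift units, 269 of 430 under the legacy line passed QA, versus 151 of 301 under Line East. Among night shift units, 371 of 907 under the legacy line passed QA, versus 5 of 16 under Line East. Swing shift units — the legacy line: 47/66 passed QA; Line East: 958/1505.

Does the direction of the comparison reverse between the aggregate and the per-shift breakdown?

Day shift: the legacy line 269/430 = 62.6%, Line East 151/301 = 50.2% → the legacy line
Night shift: the legacy line 371/907 = 40.9%, Line East 5/16 = 31.2% → the legacy line
Swing shift: the legacy line 47/66 = 71.2%, Line East 958/1505 = 63.7% → the legacy line
Overall: the legacy line 687/1403 = 49.0%, Line East 1114/1822 = 61.1% → Line East
The legacy line wins each shift group but Line East wins overall — the comparison reverses. The legacy line's units skew toward night shift, which has a lower base rate.

Yes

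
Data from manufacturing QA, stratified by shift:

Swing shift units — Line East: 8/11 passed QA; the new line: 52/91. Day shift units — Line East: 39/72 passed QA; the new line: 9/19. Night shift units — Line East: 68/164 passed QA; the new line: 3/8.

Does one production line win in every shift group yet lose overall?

Yes

Swing shift: Line East 8/11 = 72.7%, the new line 52/91 = 57.1% → Line East
Day shift: Line East 39/72 = 54.2%, the new line 9/19 = 47.4% → Line East
Night shift: Line East 68/164 = 41.5%, the new line 3/8 = 37.5% → Line East
Overall: Line East 115/247 = 46.6%, the new line 64/118 = 54.2% → the new line
Line East wins each shift group but the new line wins overall — the comparison reverses. Line East's units skew toward night shift, which has a lower base rate.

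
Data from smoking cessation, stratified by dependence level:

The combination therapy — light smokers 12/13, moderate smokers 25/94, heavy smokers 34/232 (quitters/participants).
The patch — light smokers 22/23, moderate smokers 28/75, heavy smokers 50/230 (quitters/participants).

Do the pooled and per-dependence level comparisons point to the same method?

Light smokers: the combination therapy 12/13 = 92.3%, the patch 22/23 = 95.7% → the patch
Moderate smokers: the combination therapy 25/94 = 26.6%, the patch 28/75 = 37.3% → the patch
Heavy smokers: the combination therapy 34/232 = 14.7%, the patch 50/230 = 21.7% → the patch
Overall: the combination therapy 71/339 = 20.9%, the patch 100/328 = 30.5% → the patch
The patch wins overall and in every dependence group — no reversal.

Yes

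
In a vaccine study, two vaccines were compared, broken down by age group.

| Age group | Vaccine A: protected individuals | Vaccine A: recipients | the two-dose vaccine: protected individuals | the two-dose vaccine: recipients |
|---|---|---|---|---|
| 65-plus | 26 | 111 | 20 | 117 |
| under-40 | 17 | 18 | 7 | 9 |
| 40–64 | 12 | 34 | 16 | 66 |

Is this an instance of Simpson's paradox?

No

65-plus: Vaccine A 26/111 = 23.4%, the two-dose vaccine 20/117 = 17.1% → Vaccine A
Under-40: Vaccine A 17/18 = 94.4%, the two-dose vaccine 7/9 = 77.8% → Vaccine A
40–64: Vaccine A 12/34 = 35.3%, the two-dose vaccine 16/66 = 24.2% → Vaccine A
Overall: Vaccine A 55/163 = 33.7%, the two-dose vaccine 43/192 = 22.4% → Vaccine A
Vaccine A wins overall and in every age group — no reversal.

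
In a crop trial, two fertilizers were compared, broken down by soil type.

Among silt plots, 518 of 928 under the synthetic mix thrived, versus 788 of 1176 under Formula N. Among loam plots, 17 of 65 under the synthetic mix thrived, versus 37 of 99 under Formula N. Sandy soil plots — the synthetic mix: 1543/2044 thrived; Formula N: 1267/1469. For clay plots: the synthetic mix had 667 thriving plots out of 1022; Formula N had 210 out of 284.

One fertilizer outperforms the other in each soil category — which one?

Silt: the synthetic mix 518/928 = 55.8%, Formula N 788/1176 = 67.0% → Formula N
Loam: the synthetic mix 17/65 = 26.2%, Formula N 37/99 = 37.4% → Formula N
Sandy soil: the synthetic mix 1543/2044 = 75.5%, Formula N 1267/1469 = 86.2% → Formula N
Clay: the synthetic mix 667/1022 = 65.3%, Formula N 210/284 = 73.9% → Formula N
Formula N has the higher rate in all 4 groups.

Formula N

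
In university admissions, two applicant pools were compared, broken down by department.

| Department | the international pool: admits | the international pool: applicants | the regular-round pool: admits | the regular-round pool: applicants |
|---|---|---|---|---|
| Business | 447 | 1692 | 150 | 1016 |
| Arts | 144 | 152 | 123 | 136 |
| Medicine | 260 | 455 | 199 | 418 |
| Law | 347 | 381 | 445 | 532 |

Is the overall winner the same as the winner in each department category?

Business: the international pool 447/1692 = 26.4%, the regular-round pool 150/1016 = 14.8% → the international pool
Arts: the international pool 144/152 = 94.7%, the regular-round pool 123/136 = 90.4% → the international pool
Medicine: the international pool 260/455 = 57.1%, the regular-round pool 199/418 = 47.6% → the international pool
Law: the international pool 347/381 = 91.1%, the regular-round pool 445/532 = 83.6% → the international pool
Overall: the international pool 1198/2680 = 44.7%, the regular-round pool 917/2102 = 43.6% → the international pool
The international pool wins overall and in every department group — no reversal.

Yes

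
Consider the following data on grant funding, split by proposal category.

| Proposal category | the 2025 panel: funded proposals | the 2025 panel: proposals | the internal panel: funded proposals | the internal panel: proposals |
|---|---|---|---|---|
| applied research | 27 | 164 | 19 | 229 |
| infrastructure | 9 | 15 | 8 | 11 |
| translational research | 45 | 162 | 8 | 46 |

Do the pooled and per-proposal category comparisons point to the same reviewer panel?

No

Applied research: the 2025 panel 27/164 = 16.5%, the internal panel 19/229 = 8.3% → the 2025 panel
Infrastructure: the 2025 panel 9/15 = 60.0%, the internal panel 8/11 = 72.7% → the internal panel
Translational research: the 2025 panel 45/162 = 27.8%, the internal panel 8/46 = 17.4% → the 2025 panel
Overall: the 2025 panel 81/341 = 23.8%, the internal panel 35/286 = 12.2% → the 2025 panel
Neither sweeps: the 2025 panel wins 2 of 3 groups, the internal panel wins 1. The 2025 panel wins overall but not every group — no Simpson reversal.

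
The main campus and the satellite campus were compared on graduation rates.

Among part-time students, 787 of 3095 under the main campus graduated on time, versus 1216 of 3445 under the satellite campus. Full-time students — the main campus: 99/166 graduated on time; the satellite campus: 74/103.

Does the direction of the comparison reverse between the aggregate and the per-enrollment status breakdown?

No

Part-time: the main campus 787/3095 = 25.4%, the satellite campus 1216/3445 = 35.3% → the satellite campus
Full-time: the main campus 99/166 = 59.6%, the satellite campus 74/103 = 71.8% → the satellite campus
Overall: the main campus 886/3261 = 27.2%, the satellite campus 1290/3548 = 36.4% → the satellite campus
The satellite campus wins overall and in every enrollment group — no reversal.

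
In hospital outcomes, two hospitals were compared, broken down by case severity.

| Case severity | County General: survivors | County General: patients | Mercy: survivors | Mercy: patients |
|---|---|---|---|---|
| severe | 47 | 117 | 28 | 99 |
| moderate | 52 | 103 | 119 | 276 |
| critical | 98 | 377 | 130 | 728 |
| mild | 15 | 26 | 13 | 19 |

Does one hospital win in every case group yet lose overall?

Severe: County General 47/117 = 40.2%, Mercy 28/99 = 28.3% → County General
Moderate: County General 52/103 = 50.5%, Mercy 119/276 = 43.1% → County General
Critical: County General 98/377 = 26.0%, Mercy 130/728 = 17.9% → County General
Mild: County General 15/26 = 57.7%, Mercy 13/19 = 68.4% → Mercy
Overall: County General 212/623 = 34.0%, Mercy 290/1122 = 25.8% → County General
Neither sweeps: County General wins 3 of 4 groups, Mercy wins 1. County General wins overall but not every group — no Simpson reversal.

No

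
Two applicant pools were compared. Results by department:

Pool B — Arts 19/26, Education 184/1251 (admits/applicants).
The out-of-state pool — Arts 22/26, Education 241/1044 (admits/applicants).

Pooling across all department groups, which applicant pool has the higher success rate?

Arts: Pool B 19/26 = 73.1%, the out-of-state pool 22/26 = 84.6% → the out-of-state pool
Education: Pool B 184/1251 = 14.7%, the out-of-state pool 241/1044 = 23.1% → the out-of-state pool
Overall: Pool B 203/1277 = 15.9%, the out-of-state pool 263/1070 = 24.6% → the out-of-state pool

the out-of-state pool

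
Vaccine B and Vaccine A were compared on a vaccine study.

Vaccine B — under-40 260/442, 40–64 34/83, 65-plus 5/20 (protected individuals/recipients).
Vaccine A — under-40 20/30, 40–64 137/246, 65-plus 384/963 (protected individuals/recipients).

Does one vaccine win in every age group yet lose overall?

Yes

Under-40: Vaccine B 260/442 = 58.8%, Vaccine A 20/30 = 66.7% → Vaccine A
40–64: Vaccine B 34/83 = 41.0%, Vaccine A 137/246 = 55.7% → Vaccine A
65-plus: Vaccine B 5/20 = 25.0%, Vaccine A 384/963 = 39.9% → Vaccine A
Overall: Vaccine B 299/545 = 54.9%, Vaccine A 541/1239 = 43.7% → Vaccine B
Vaccine A wins each age group but Vaccine B wins overall — the comparison reverses. Vaccine A's recipients skew toward 65-plus, which has a lower base rate.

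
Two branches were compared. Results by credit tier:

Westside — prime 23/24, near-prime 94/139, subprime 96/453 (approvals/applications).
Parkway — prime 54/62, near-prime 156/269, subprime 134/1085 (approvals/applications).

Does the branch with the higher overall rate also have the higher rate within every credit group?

Prime: Westside 23/24 = 95.8%, Parkway 54/62 = 87.1% → Westside
Near-prime: Westside 94/139 = 67.6%, Parkway 156/269 = 58.0% → Westside
Subprime: Westside 96/453 = 21.2%, Parkway 134/1085 = 12.4% → Westside
Overall: Westside 213/616 = 34.6%, Parkway 344/1416 = 24.3% → Westside
Westside wins overall and in every credit group — no reversal.

Yes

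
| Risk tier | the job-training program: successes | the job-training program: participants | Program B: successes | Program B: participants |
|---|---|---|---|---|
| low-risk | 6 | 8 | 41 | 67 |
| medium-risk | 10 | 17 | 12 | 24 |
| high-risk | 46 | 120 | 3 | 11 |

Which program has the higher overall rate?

Program B

Low-risk: the job-training program 6/8 = 75.0%, Program B 41/67 = 61.2% → the job-training program
Medium-risk: the job-training program 10/17 = 58.8%, Program B 12/24 = 50.0% → the job-training program
High-risk: the job-training program 46/120 = 38.3%, Program B 3/11 = 27.3% → the job-training program
Overall: the job-training program 62/145 = 42.8%, Program B 56/102 = 54.9% → Program B
(The job-training program wins every risk group but Program B wins overall — the job-training program's participants skew toward the low-rate high-risk group.)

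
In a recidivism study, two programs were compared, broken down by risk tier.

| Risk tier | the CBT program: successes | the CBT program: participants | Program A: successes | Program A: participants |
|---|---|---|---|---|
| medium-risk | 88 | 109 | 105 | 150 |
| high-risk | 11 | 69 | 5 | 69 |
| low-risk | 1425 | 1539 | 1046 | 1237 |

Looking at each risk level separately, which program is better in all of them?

Medium-risk: the CBT program 88/109 = 80.7%, Program A 105/150 = 70.0% → the CBT program
High-risk: the CBT program 11/69 = 15.9%, Program A 5/69 = 7.2% → the CBT program
Low-risk: the CBT program 1425/1539 = 92.6%, Program A 1046/1237 = 84.6% → the CBT program
The CBT program has the higher rate in all 3 groups.

the CBT program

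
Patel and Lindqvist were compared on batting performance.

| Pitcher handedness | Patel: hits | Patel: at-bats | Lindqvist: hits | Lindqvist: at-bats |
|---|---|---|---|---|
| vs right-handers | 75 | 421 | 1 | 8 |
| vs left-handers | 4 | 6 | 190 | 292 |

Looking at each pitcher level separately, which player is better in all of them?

Patel

Vs right-handers: Patel 75/421 = 17.8%, Lindqvist 1/8 = 12.5% → Patel
Vs left-handers: Patel 4/6 = 66.7%, Lindqvist 190/292 = 65.1% → Patel
Patel has the higher rate in both groups.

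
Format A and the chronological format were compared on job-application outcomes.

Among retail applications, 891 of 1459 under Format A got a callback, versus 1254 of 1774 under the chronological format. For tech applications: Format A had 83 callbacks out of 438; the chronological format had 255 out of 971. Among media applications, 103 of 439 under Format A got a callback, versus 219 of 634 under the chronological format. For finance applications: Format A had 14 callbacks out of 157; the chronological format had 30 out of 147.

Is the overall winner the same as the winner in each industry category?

Retail: Format A 891/1459 = 61.1%, the chronological format 1254/1774 = 70.7% → the chronological format
Tech: Format A 83/438 = 18.9%, the chronological format 255/971 = 26.3% → the chronological format
Media: Format A 103/439 = 23.5%, the chronological format 219/634 = 34.5% → the chronological format
Finance: Format A 14/157 = 8.9%, the chronological format 30/147 = 20.4% → the chronological format
Overall: Format A 1091/2493 = 43.8%, the chronological format 1758/3526 = 49.9% → the chronological format
The chronological format wins overall and in every industry group — no reversal.

Yes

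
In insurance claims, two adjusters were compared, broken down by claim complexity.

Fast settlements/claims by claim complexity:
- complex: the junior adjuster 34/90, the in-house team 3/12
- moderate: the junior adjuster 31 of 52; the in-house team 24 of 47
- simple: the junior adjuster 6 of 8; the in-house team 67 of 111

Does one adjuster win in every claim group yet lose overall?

Yes

Complex: the junior adjuster 34/90 = 37.8%, the in-house team 3/12 = 25.0% → the junior adjuster
Moderate: the junior adjuster 31/52 = 59.6%, the in-house team 24/47 = 51.1% → the junior adjuster
Simple: the junior adjuster 6/8 = 75.0%, the in-house team 67/111 = 60.4% → the junior adjuster
Overall: the junior adjuster 71/150 = 47.3%, the in-house team 94/170 = 55.3% → the in-house team
The junior adjuster wins each claim group but the in-house team wins overall — the comparison reverses. The junior adjuster's claims skew toward complex, which has a lower base rate.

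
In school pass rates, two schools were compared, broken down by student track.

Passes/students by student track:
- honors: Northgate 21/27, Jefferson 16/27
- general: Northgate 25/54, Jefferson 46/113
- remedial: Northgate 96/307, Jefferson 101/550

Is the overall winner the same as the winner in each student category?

Yes

Honors: Northgate 21/27 = 77.8%, Jefferson 16/27 = 59.3% → Northgate
General: Northgate 25/54 = 46.3%, Jefferson 46/113 = 40.7% → Northgate
Remedial: Northgate 96/307 = 31.3%, Jefferson 101/550 = 18.4% → Northgate
Overall: Northgate 142/388 = 36.6%, Jefferson 163/690 = 23.6% → Northgate
Northgate wins overall and in every student group — no reversal.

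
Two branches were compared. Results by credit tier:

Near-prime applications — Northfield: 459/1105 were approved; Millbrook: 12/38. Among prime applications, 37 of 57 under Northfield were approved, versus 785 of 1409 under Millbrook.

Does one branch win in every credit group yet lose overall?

Near-prime: Northfield 459/1105 = 41.5%, Millbrook 12/38 = 31.6% → Northfield
Prime: Northfield 37/57 = 64.9%, Millbrook 785/1409 = 55.7% → Northfield
Overall: Northfield 496/1162 = 42.7%, Millbrook 797/1447 = 55.1% → Millbrook
Northfield wins each credit group but Millbrook wins overall — the comparison reverses. Northfield's applications skew toward near-prime, which has a lower base rate.

Yes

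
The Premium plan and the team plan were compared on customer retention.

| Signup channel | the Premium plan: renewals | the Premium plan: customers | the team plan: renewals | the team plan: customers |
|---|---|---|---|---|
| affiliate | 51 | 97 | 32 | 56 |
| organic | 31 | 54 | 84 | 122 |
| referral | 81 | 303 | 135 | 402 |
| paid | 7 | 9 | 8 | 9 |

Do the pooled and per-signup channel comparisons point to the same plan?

Yes

Affiliate: the Premium plan 51/97 = 52.6%, the team plan 32/56 = 57.1% → the team plan
Organic: the Premium plan 31/54 = 57.4%, the team plan 84/122 = 68.9% → the team plan
Referral: the Premium plan 81/303 = 26.7%, the team plan 135/402 = 33.6% → the team plan
Paid: the Premium plan 7/9 = 77.8%, the team plan 8/9 = 88.9% → the team plan
Overall: the Premium plan 170/463 = 36.7%, the team plan 259/589 = 44.0% → the team plan
The team plan wins overall and in every signup group — no reversal.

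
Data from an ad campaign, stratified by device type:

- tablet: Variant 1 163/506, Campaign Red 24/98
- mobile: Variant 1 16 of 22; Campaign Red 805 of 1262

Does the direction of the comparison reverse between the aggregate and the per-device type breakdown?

Tablet: Variant 1 163/506 = 32.2%, Campaign Red 24/98 = 24.5% → Variant 1
Mobile: Variant 1 16/22 = 72.7%, Campaign Red 805/1262 = 63.8% → Variant 1
Overall: Variant 1 179/528 = 33.9%, Campaign Red 829/1360 = 61.0% → Campaign Red
Variant 1 wins each device group but Campaign Red wins overall — the comparison reverses. Variant 1's impressions skew toward tablet, which has a lower base rate.

Yes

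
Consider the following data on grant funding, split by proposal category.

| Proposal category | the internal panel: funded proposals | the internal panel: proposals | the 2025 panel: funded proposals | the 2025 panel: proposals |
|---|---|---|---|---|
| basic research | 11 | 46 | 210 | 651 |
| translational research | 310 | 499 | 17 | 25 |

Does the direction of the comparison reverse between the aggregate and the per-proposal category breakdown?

Yes

Basic research: the internal panel 11/46 = 23.9%, the 2025 panel 210/651 = 32.3% → the 2025 panel
Translational research: the internal panel 310/499 = 62.1%, the 2025 panel 17/25 = 68.0% → the 2025 panel
Overall: the internal panel 321/545 = 58.9%, the 2025 panel 227/676 = 33.6% → the internal panel
The 2025 panel wins each proposal group but the internal panel wins overall — the comparison reverses. The 2025 panel's proposals skew toward basic research, which has a lower base rate.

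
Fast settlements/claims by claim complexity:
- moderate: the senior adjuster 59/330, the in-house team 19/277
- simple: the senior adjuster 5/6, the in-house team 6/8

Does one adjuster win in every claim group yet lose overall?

Moderate: the senior adjuster 59/330 = 17.9%, the in-house team 19/277 = 6.9% → the senior adjuster
Simple: the senior adjuster 5/6 = 83.3%, the in-house team 6/8 = 75.0% → the senior adjuster
Overall: the senior adjuster 64/336 = 19.0%, the in-house team 25/285 = 8.8% → the senior adjuster
The senior adjuster wins overall and in every claim group — no reversal.

No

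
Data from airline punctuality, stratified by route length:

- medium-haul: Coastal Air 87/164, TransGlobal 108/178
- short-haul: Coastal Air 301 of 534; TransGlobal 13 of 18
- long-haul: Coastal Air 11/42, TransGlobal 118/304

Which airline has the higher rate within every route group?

Medium-haul: Coastal Air 87/164 = 53.0%, TransGlobal 108/178 = 60.7% → TransGlobal
Short-haul: Coastal Air 301/534 = 56.4%, TransGlobal 13/18 = 72.2% → TransGlobal
Long-haul: Coastal Air 11/42 = 26.2%, TransGlobal 118/304 = 38.8% → TransGlobal
TransGlobal has the higher rate in all 3 groups.

TransGlobal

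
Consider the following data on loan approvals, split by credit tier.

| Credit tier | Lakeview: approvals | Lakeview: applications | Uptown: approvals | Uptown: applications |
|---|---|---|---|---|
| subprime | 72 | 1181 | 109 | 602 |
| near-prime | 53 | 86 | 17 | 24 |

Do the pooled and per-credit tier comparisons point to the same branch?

Subprime: Lakeview 72/1181 = 6.1%, Uptown 109/602 = 18.1% → Uptown
Near-prime: Lakeview 53/86 = 61.6%, Uptown 17/24 = 70.8% → Uptown
Overall: Lakeview 125/1267 = 9.9%, Uptown 126/626 = 20.1% → Uptown
Uptown wins overall and in every credit group — no reversal.

Yes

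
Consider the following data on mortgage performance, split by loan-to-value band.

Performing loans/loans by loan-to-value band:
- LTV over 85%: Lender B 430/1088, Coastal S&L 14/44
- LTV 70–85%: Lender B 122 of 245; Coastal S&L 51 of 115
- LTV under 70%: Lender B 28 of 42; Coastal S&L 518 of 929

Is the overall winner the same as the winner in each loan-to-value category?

No

LTV over 85%: Lender B 430/1088 = 39.5%, Coastal S&L 14/44 = 31.8% → Lender B
LTV 70–85%: Lender B 122/245 = 49.8%, Coastal S&L 51/115 = 44.3% → Lender B
LTV under 70%: Lender B 28/42 = 66.7%, Coastal S&L 518/929 = 55.8% → Lender B
Overall: Lender B 580/1375 = 42.2%, Coastal S&L 583/1088 = 53.6% → Coastal S&L
Lender B wins each loan-to-value group but Coastal S&L wins overall — the comparison reverses. Lender B's loans skew toward LTV over 85%, which has a lower base rate.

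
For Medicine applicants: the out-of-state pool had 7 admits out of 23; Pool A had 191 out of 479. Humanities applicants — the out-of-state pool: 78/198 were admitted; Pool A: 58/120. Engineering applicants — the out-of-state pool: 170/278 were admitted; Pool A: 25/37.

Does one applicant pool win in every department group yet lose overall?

Medicine: the out-of-state pool 7/23 = 30.4%, Pool A 191/479 = 39.9% → Pool A
Humanities: the out-of-state pool 78/198 = 39.4%, Pool A 58/120 = 48.3% → Pool A
Engineering: the out-of-state pool 170/278 = 61.2%, Pool A 25/37 = 67.6% → Pool A
Overall: the out-of-state pool 255/499 = 51.1%, Pool A 274/636 = 43.1% → the out-of-state pool
Pool A wins each department group but the out-of-state pool wins overall — the comparison reverses. Pool A's applicants skew toward Medicine, which has a lower base rate.

Yes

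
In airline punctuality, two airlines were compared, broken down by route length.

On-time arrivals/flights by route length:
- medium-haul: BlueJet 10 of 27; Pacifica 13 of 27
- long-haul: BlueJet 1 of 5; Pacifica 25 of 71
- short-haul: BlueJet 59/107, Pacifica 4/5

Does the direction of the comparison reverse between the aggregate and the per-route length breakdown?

Medium-haul: BlueJet 10/27 = 37.0%, Pacifica 13/27 = 48.1% → Pacifica
Long-haul: BlueJet 1/5 = 20.0%, Pacifica 25/71 = 35.2% → Pacifica
Short-haul: BlueJet 59/107 = 55.1%, Pacifica 4/5 = 80.0% → Pacifica
Overall: BlueJet 70/139 = 50.4%, Pacifica 42/103 = 40.8% → BlueJet
Pacifica wins each route group but BlueJet wins overall — the comparison reverses. Pacifica's flights skew toward long-haul, which has a lower base rate.

Yes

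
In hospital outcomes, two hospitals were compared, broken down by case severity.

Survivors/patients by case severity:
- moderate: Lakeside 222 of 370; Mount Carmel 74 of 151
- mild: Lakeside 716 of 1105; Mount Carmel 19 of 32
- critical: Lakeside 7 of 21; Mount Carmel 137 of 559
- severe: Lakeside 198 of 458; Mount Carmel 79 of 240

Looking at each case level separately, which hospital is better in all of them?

Lakeside

Moderate: Lakeside 222/370 = 60.0%, Mount Carmel 74/151 = 49.0% → Lakeside
Mild: Lakeside 716/1105 = 64.8%, Mount Carmel 19/32 = 59.4% → Lakeside
Critical: Lakeside 7/21 = 33.3%, Mount Carmel 137/559 = 24.5% → Lakeside
Severe: Lakeside 198/458 = 43.2%, Mount Carmel 79/240 = 32.9% → Lakeside
Lakeside has the higher rate in all 4 groups.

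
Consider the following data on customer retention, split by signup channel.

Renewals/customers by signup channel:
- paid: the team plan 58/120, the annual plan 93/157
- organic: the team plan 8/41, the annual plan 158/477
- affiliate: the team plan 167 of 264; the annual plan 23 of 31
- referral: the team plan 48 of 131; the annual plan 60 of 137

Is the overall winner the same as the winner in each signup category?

Paid: the team plan 58/120 = 48.3%, the annual plan 93/157 = 59.2% → the annual plan
Organic: the team plan 8/41 = 19.5%, the annual plan 158/477 = 33.1% → the annual plan
Affiliate: the team plan 167/264 = 63.3%, the annual plan 23/31 = 74.2% → the annual plan
Referral: the team plan 48/131 = 36.6%, the annual plan 60/137 = 43.8% → the annual plan
Overall: the team plan 281/556 = 50.5%, the annual plan 334/802 = 41.6% → the team plan
The annual plan wins each signup group but the team plan wins overall — the comparison reverses. The annual plan's customers skew toward organic, which has a lower base rate.

No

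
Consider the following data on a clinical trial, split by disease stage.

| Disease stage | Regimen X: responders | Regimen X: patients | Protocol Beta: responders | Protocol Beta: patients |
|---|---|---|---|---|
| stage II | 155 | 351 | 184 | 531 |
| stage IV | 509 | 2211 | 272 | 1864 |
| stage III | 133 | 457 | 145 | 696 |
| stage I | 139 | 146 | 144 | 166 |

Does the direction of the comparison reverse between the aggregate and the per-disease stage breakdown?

Stage II: Regimen X 155/351 = 44.2%, Protocol Beta 184/531 = 34.7% → Regimen X
Stage IV: Regimen X 509/2211 = 23.0%, Protocol Beta 272/1864 = 14.6% → Regimen X
Stage III: Regimen X 133/457 = 29.1%, Protocol Beta 145/696 = 20.8% → Regimen X
Stage I: Regimen X 139/146 = 95.2%, Protocol Beta 144/166 = 86.7% → Regimen X
Overall: Regimen X 936/3165 = 29.6%, Protocol Beta 745/3257 = 22.9% → Regimen X
Regimen X wins overall and in every disease group — no reversal.

No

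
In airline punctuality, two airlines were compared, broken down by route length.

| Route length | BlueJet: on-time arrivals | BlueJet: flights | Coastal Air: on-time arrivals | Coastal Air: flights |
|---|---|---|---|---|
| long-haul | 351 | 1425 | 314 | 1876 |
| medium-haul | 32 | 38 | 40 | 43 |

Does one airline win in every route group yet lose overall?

No

Long-haul: BlueJet 351/1425 = 24.6%, Coastal Air 314/1876 = 16.7% → BlueJet
Medium-haul: BlueJet 32/38 = 84.2%, Coastal Air 40/43 = 93.0% → Coastal Air
Overall: BlueJet 383/1463 = 26.2%, Coastal Air 354/1919 = 18.4% → BlueJet
Neither sweeps: BlueJet wins 1 of 2 groups, Coastal Air wins 1. BlueJet wins overall but not every group — no Simpson reversal.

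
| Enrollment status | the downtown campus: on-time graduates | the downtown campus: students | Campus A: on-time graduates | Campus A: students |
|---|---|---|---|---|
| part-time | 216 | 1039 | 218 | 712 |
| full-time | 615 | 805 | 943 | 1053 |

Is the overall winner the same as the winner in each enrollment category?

Yes

Part-time: the downtown campus 216/1039 = 20.8%, Campus A 218/712 = 30.6% → Campus A
Full-time: the downtown campus 615/805 = 76.4%, Campus A 943/1053 = 89.6% → Campus A
Overall: the downtown campus 831/1844 = 45.1%, Campus A 1161/1765 = 65.8% → Campus A
Campus A wins overall and in every enrollment group — no reversal.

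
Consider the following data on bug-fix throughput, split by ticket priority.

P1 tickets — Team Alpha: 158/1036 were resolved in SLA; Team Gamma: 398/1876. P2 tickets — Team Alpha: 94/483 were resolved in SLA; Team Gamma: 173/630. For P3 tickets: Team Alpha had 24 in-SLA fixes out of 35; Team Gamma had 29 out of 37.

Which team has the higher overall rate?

Team Gamma

P1: Team Alpha 158/1036 = 15.3%, Team Gamma 398/1876 = 21.2% → Team Gamma
P2: Team Alpha 94/483 = 19.5%, Team Gamma 173/630 = 27.5% → Team Gamma
P3: Team Alpha 24/35 = 68.6%, Team Gamma 29/37 = 78.4% → Team Gamma
Overall: Team Alpha 276/1554 = 17.8%, Team Gamma 600/2543 = 23.6% → Team Gamma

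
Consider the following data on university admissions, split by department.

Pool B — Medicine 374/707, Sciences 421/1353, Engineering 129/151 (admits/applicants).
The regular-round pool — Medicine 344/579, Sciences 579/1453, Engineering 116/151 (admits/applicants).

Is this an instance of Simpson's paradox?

No

Medicine: Pool B 374/707 = 52.9%, the regular-round pool 344/579 = 59.4% → the regular-round pool
Sciences: Pool B 421/1353 = 31.1%, the regular-round pool 579/1453 = 39.8% → the regular-round pool
Engineering: Pool B 129/151 = 85.4%, the regular-round pool 116/151 = 76.8% → Pool B
Overall: Pool B 924/2211 = 41.8%, the regular-round pool 1039/2183 = 47.6% → the regular-round pool
Neither sweeps: Pool B wins 1 of 3 groups, the regular-round pool wins 2. The regular-round pool wins overall but not every group — no Simpson reversal.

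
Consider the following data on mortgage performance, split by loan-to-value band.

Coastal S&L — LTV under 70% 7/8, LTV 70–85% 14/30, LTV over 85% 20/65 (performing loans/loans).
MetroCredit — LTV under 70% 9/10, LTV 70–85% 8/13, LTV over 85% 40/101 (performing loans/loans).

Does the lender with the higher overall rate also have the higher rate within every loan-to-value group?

LTV under 70%: Coastal S&L 7/8 = 87.5%, MetroCredit 9/10 = 90.0% → MetroCredit
LTV 70–85%: Coastal S&L 14/30 = 46.7%, MetroCredit 8/13 = 61.5% → MetroCredit
LTV over 85%: Coastal S&L 20/65 = 30.8%, MetroCredit 40/101 = 39.6% → MetroCredit
Overall: Coastal S&L 41/103 = 39.8%, MetroCredit 57/124 = 46.0% → MetroCredit
MetroCredit wins overall and in every loan-to-value group — no reversal.

Yes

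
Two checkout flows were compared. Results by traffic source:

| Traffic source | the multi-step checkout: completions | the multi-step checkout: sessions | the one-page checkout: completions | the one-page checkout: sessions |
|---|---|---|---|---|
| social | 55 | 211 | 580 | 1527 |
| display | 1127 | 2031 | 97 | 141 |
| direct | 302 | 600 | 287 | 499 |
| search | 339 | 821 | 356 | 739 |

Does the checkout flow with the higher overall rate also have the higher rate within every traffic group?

Social: the multi-step checkout 55/211 = 26.1%, the one-page checkout 580/1527 = 38.0% → the one-page checkout
Display: the multi-step checkout 1127/2031 = 55.5%, the one-page checkout 97/141 = 68.8% → the one-page checkout
Direct: the multi-step checkout 302/600 = 50.3%, the one-page checkout 287/499 = 57.5% → the one-page checkout
Search: the multi-step checkout 339/821 = 41.3%, the one-page checkout 356/739 = 48.2% → the one-page checkout
Overall: the multi-step checkout 1823/3663 = 49.8%, the one-page checkout 1320/2906 = 45.4% → the multi-step checkout
The one-page checkout wins each traffic group but the multi-step checkout wins overall — the comparison reverses. The one-page checkout's sessions skew toward social, which has a lower base rate.

No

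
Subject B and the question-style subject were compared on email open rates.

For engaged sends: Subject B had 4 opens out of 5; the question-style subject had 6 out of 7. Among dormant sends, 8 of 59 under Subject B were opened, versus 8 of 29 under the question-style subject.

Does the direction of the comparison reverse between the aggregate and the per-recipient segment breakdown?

Engaged: Subject B 4/5 = 80.0%, the question-style subject 6/7 = 85.7% → the question-style subject
Dormant: Subject B 8/59 = 13.6%, the question-style subject 8/29 = 27.6% → the question-style subject
Overall: Subject B 12/64 = 18.8%, the question-style subject 14/36 = 38.9% → the question-style subject
The question-style subject wins overall and in every recipient group — no reversal.

No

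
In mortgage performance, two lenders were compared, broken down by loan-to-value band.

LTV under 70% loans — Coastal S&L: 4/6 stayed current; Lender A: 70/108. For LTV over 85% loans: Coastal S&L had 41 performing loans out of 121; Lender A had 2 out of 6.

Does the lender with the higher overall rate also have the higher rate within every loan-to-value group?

LTV under 70%: Coastal S&L 4/6 = 66.7%, Lender A 70/108 = 64.8% → Coastal S&L
LTV over 85%: Coastal S&L 41/121 = 33.9%, Lender A 2/6 = 33.3% → Coastal S&L
Overall: Coastal S&L 45/127 = 35.4%, Lender A 72/114 = 63.2% → Lender A
Coastal S&L wins each loan-to-value group but Lender A wins overall — the comparison reverses. Coastal S&L's loans skew toward LTV over 85%, which has a lower base rate.

No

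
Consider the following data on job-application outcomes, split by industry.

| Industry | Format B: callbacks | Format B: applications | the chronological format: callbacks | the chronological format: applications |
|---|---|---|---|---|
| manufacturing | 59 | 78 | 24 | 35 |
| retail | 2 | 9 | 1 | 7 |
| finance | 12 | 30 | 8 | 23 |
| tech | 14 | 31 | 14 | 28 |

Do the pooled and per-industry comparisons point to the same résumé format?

Manufacturing: Format B 59/78 = 75.6%, the chronological format 24/35 = 68.6% → Format B
Retail: Format B 2/9 = 22.2%, the chronological format 1/7 = 14.3% → Format B
Finance: Format B 12/30 = 40.0%, the chronological format 8/23 = 34.8% → Format B
Tech: Format B 14/31 = 45.2%, the chronological format 14/28 = 50.0% → the chronological format
Overall: Format B 87/148 = 58.8%, the chronological format 47/93 = 50.5% → Format B
Neither sweeps: Format B wins 3 of 4 groups, the chronological format wins 1. Format B wins overall but not every group — no Simpson reversal.

No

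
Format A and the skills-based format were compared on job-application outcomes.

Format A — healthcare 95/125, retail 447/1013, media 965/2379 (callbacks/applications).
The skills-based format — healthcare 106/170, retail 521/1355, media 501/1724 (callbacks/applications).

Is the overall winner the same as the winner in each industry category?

Yes

Healthcare: Format A 95/125 = 76.0%, the skills-based format 106/170 = 62.4% → Format A
Retail: Format A 447/1013 = 44.1%, the skills-based format 521/1355 = 38.5% → Format A
Media: Format A 965/2379 = 40.6%, the skills-based format 501/1724 = 29.1% → Format A
Overall: Format A 1507/3517 = 42.8%, the skills-based format 1128/3249 = 34.7% → Format A
Format A wins overall and in every industry group — no reversal.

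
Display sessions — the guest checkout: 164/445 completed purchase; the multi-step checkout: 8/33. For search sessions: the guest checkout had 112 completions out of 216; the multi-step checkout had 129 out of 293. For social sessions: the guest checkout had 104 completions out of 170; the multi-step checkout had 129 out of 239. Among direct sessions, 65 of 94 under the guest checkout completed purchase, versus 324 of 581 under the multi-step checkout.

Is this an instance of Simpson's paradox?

Yes

Display: the guest checkout 164/445 = 36.9%, the multi-step checkout 8/33 = 24.2% → the guest checkout
Search: the guest checkout 112/216 = 51.9%, the multi-step checkout 129/293 = 44.0% → the guest checkout
Social: the guest checkout 104/170 = 61.2%, the multi-step checkout 129/239 = 54.0% → the guest checkout
Direct: the guest checkout 65/94 = 69.1%, the multi-step checkout 324/581 = 55.8% → the guest checkout
Overall: the guest checkout 445/925 = 48.1%, the multi-step checkout 590/1146 = 51.5% → the multi-step checkout
The guest checkout wins each traffic group but the multi-step checkout wins overall — the comparison reverses. The guest checkout's sessions skew toward display, which has a lower base rate.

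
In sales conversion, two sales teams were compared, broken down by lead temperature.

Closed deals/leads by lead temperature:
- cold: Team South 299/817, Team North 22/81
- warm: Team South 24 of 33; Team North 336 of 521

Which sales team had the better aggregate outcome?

Team North

Cold: Team South 299/817 = 36.6%, Team North 22/81 = 27.2% → Team South
Warm: Team South 24/33 = 72.7%, Team North 336/521 = 64.5% → Team South
Overall: Team South 323/850 = 38.0%, Team North 358/602 = 59.5% → Team North
(Team South wins every lead group but Team North wins overall — Team South's leads skew toward the low-rate cold group.)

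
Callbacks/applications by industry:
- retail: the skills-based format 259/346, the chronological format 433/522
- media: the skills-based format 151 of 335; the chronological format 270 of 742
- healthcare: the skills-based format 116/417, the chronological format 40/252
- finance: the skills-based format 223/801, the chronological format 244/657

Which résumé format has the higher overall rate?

Retail: the skills-based format 259/346 = 74.9%, the chronological format 433/522 = 83.0% → the chronological format
Media: the skills-based format 151/335 = 45.1%, the chronological format 270/742 = 36.4% → the skills-based format
Healthcare: the skills-based format 116/417 = 27.8%, the chronological format 40/252 = 15.9% → the skills-based format
Finance: the skills-based format 223/801 = 27.8%, the chronological format 244/657 = 37.1% → the chronological format
Overall: the skills-based format 749/1899 = 39.4%, the chronological format 987/2173 = 45.4% → the chronological format
(Neither sweeps every industry group, but the chronological format has the higher pooled rate.)

the chronological format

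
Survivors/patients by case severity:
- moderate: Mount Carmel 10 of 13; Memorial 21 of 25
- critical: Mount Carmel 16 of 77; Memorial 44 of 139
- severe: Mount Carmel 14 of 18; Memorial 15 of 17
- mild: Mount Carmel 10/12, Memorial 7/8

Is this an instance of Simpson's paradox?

No

Moderate: Mount Carmel 10/13 = 76.9%, Memorial 21/25 = 84.0% → Memorial
Critical: Mount Carmel 16/77 = 20.8%, Memorial 44/139 = 31.7% → Memorial
Severe: Mount Carmel 14/18 = 77.8%, Memorial 15/17 = 88.2% → Memorial
Mild: Mount Carmel 10/12 = 83.3%, Memorial 7/8 = 87.5% → Memorial
Overall: Mount Carmel 50/120 = 41.7%, Memorial 87/189 = 46.0% → Memorial
Memorial wins overall and in every case group — no reversal.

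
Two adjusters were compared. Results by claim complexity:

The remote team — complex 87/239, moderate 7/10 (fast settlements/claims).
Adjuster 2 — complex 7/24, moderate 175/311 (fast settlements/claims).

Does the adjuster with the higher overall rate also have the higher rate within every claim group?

Complex: the remote team 87/239 = 36.4%, Adjuster 2 7/24 = 29.2% → the remote team
Moderate: the remote team 7/10 = 70.0%, Adjuster 2 175/311 = 56.3% → the remote team
Overall: the remote team 94/249 = 37.8%, Adjuster 2 182/335 = 54.3% → Adjuster 2
The remote team wins each claim group but Adjuster 2 wins overall — the comparison reverses. The remote team's claims skew toward complex, which has a lower base rate.

No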